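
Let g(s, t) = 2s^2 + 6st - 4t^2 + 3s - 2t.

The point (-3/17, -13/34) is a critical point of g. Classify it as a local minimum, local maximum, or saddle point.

saddle point

The Hessian of g is constant: H = [[4, 6], [6, -8]].
det(H) = 4·(-8) − 6² = -68.
Since det(H) < 0, H is indefinite and the critical point is a saddle point.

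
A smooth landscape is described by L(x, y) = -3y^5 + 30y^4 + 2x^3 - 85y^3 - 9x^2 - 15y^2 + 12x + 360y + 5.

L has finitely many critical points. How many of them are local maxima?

2

L separates as a function of x plus a function of y, so ∇L=0 decouples.
∂L/∂x = 6(x - 2)(x - 1) = 0 at x ∈ {1, 2}; ∂L/∂y = -15(y - 4)(y - 3)(y - 2)(y + 1) = 0 at y ∈ {-1, 2, 3, 4}.
The Hessian is diagonal: diag(L_xx, L_yy). Second derivatives: L_xx(1)=-6, L_xx(2)=6; L_yy(-1)=900, L_yy(2)=-90, L_yy(3)=60, L_yy(4)=-150.
Local maxima occur where both diagonal entries negative: (1, 2), (1, 4). Count: 2.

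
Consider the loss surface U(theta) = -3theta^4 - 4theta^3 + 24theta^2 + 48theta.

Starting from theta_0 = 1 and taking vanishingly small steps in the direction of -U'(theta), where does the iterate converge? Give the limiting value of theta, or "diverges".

-1

U'(theta) = -12(theta - 2)(theta + 1)(theta + 2), so U'(1) = 72.
Gradient descent moves in the -U' direction, i.e. theta is decreasing.
The nearest critical point in that direction is theta = -1, where U'' = 36 > 0 (a local minimum). The iterate converges there.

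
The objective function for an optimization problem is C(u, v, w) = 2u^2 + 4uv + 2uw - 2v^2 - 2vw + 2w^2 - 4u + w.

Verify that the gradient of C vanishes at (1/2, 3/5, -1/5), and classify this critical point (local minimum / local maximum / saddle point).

saddle point

∇C = (4u + 4v + 2w - 4, 4u - 4v - 2w, 2u - 2v + 4w + 1); substituting (1/2, 3/5, -1/5) gives ∇C = (0, 0, 0), so (1/2, 3/5, -1/5) is indeed a critical point.
The Hessian is constant: H = [[4, 4, 2], [4, -4, -2], [2, -2, 4]].
Leading principal minors: Δ₁ = 4, Δ₂ = -32, Δ₃ = -160.
The minors fit neither the all-positive nor the alternating-sign pattern, so H is indefinite: a saddle point.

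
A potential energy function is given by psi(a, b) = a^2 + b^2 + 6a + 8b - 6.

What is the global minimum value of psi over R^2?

psi(a,b) separates as P(a) + Q(b) − 6, so its minimum is min P + min Q − 6.
P'(a) = 2a + 6 vanishes at a ∈ {-3}; Q'(b) = 2b + 8 vanishes at b ∈ {-4}.
Local minima of P (where P''>0): P(-3)=-9. Local minima of Q: Q(-4)=-16.
So the global minimum of psi is P(-3) + Q(-4) − 6 = -9 − 16 − 6 = -31, attained at (-3, -4).

-31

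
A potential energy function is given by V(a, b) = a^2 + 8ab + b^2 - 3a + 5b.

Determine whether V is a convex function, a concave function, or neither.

V is quadratic, so its Hessian is the constant matrix H = [[2, 8], [8, 2]].
det(H) = -60, tr(H) = 4.
det(H) < 0, so H is indefinite: neither convex nor concave.

neither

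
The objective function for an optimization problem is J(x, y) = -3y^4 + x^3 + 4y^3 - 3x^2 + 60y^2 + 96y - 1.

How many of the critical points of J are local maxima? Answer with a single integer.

J separates as a function of x plus a function of y, so ∇J=0 decouples.
∂J/∂x = 3x(x - 2) = 0 at x ∈ {0, 2}; ∂J/∂y = -12(y - 4)(y + 1)(y + 2) = 0 at y ∈ {-2, -1, 4}.
The Hessian is diagonal: diag(J_xx, J_yy). Second derivatives: J_xx(0)=-6, J_xx(2)=6; J_yy(-2)=-72, J_yy(-1)=60, J_yy(4)=-360.
Local maxima occur where both diagonal entries negative: (0, -2), (0, 4). Count: 2.

2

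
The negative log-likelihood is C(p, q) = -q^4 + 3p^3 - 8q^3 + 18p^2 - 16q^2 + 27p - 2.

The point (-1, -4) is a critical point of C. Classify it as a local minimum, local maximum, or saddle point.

saddle point

The mixed partial ∂²C/∂p∂q is 0, so the Hessian at any point is diag(C_pp, C_qq) = diag(18(p + 2), -4(3q^2 + 12q + 8)).
At (-1, -4): H = diag(18, -32).
The eigenvalues have opposite signs, so H is indefinite: a saddle point.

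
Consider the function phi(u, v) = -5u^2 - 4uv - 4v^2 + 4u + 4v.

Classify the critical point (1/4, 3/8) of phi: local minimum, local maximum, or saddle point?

local maximum

The Hessian of phi is constant: H = [[-10, -4], [-4, -8]].
det(H) = (-10)·(-8) − (-4)² = 64.
det(H) > 0 and tr(H) = -18 < 0, so H is negative definite and the point is a local maximum.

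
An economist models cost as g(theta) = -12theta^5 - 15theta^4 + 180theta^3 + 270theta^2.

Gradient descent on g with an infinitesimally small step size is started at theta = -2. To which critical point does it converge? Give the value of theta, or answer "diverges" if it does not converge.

g'(theta) = -60theta(theta - 3)(theta + 1)(theta + 3), so g'(-2) = 600.
Gradient descent moves in the -g' direction, i.e. theta is decreasing.
The nearest critical point in that direction is theta = -3, where g'' = 2160 > 0 (a local minimum). The iterate converges there.

-3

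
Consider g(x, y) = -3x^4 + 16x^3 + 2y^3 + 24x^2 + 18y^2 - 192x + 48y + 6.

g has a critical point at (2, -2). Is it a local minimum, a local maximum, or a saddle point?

The mixed partial ∂²g/∂x∂y is 0, so the Hessian at any point is diag(g_xx, g_yy) = diag(12(-3x^2 + 8x + 4), 12(y + 3)).
At (2, -2): H = diag(96, 12).
Both eigenvalues are positive, so H is positive definite: a local minimum.

local minimum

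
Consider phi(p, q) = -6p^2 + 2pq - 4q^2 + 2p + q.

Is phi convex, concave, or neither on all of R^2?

concave

phi is quadratic, so its Hessian is the constant matrix H = [[-12, 2], [2, -8]].
det(H) = 92, tr(H) = -20.
det(H) > 0 and tr(H) < 0, so H is negative definite everywhere: concave.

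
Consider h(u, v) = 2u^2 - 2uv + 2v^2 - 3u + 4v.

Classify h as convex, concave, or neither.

convex

h is quadratic, so its Hessian is the constant matrix H = [[4, -2], [-2, 4]].
det(H) = 12, tr(H) = 8.
det(H) > 0 and tr(H) > 0, so H is positive definite everywhere: convex.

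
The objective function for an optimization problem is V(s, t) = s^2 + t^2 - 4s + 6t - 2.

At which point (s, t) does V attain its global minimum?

V(s,t) separates as P(s) + Q(t) − 2, so its minimum is min P + min Q − 2.
P'(s) = 2s - 4 vanishes at s ∈ {2}; Q'(t) = 2(t + 3) vanishes at t ∈ {-3}.
Local minima of P (where P''>0): P(2)=-4. Local minima of Q: Q(-3)=-9.
So the global minimum of V is P(2) + Q(-3) − 2 = -4 − 9 − 2 = -15, attained at (2, -3).

(2, -3)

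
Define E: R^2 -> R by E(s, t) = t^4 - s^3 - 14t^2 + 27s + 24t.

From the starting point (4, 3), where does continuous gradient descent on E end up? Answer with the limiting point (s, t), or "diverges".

diverges

E is separable, so gradient descent decouples: s follows -∂E/∂s, t follows -∂E/∂t.
∂E/∂s = -3(s - 3)(s + 3); at s=4 this is -21, so s increases.
∂E/∂t = 4(t - 2)(t - 1)(t + 3); at t=3 this is 48, so t decreases.
The s-coordinate has no critical point in that direction and runs off to infinity.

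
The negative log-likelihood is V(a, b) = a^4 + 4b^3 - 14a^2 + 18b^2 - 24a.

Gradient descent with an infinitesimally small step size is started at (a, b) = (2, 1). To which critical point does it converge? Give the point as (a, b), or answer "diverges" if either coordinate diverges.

V is separable, so gradient descent decouples: a follows -∂V/∂a, b follows -∂V/∂b.
∂V/∂a = 4(a - 3)(a + 1)(a + 2); at a=2 this is -48, so a increases.
∂V/∂b = 12b(b + 3); at b=1 this is 48, so b decreases.
a converges to its nearest critical value 3 (a local min of the a-part); b converges to 0. The iterate converges to (3, 0).

(3, 0)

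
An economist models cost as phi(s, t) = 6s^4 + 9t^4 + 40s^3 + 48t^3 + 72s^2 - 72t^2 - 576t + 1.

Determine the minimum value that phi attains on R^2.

phi(s,t) separates as P(s) + Q(t) + 1, so its minimum is min P + min Q + 1.
P'(s) = 24s(s + 2)(s + 3) vanishes at s ∈ {-3, -2, 0}; Q'(t) = 36(t - 2)(t + 2)(t + 4) vanishes at t ∈ {-4, -2, 2}.
Local minima of P (where P''>0): P(-3)=54, P(0)=0. Local minima of Q: Q(-4)=384, Q(2)=-912.
So the global minimum of phi is P(0) + Q(2) + 1 = 0 − 912 + 1 = -911, attained at (0, 2).

-911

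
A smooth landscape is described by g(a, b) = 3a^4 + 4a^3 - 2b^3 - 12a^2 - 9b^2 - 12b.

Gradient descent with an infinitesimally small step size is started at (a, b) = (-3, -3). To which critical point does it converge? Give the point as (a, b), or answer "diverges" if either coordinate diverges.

(-2, -2)

g is separable, so gradient descent decouples: a follows -∂g/∂a, b follows -∂g/∂b.
∂g/∂a = 12a(a - 1)(a + 2); at a=-3 this is -144, so a increases.
∂g/∂b = -6(b + 1)(b + 2); at b=-3 this is -12, so b increases.
a converges to its nearest critical value -2 (a local min of the a-part); b converges to -2. The iterate converges to (-2, -2).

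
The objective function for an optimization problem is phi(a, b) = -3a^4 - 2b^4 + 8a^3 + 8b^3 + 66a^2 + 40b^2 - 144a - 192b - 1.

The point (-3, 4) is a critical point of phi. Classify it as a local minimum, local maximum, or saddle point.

local maximum

The mixed partial ∂²phi/∂a∂b is 0, so the Hessian at any point is diag(phi_aa, phi_bb) = diag(12(-3a^2 + 4a + 11), 8(-3b^2 + 6b + 10)).
At (-3, 4): H = diag(-336, -112).
Both eigenvalues are negative, so H is negative definite: a local maximum.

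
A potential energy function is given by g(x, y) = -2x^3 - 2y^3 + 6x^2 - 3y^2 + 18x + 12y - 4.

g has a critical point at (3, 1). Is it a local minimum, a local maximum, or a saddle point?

local maximum

The mixed partial ∂²g/∂x∂y is 0, so the Hessian at any point is diag(g_xx, g_yy) = diag(12(-x + 1), -6(2y + 1)).
At (3, 1): H = diag(-24, -18).
Both eigenvalues are negative, so H is negative definite: a local maximum.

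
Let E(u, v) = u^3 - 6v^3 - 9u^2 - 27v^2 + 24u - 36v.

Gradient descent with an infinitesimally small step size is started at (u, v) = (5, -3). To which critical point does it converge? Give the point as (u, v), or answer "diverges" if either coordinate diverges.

(4, -2)

E is separable, so gradient descent decouples: u follows -∂E/∂u, v follows -∂E/∂v.
∂E/∂u = 3(u - 4)(u - 2); at u=5 this is 9, so u decreases.
∂E/∂v = -18(v + 1)(v + 2); at v=-3 this is -36, so v increases.
u converges to its nearest critical value 4 (a local min of the u-part); v converges to -2. The iterate converges to (4, -2).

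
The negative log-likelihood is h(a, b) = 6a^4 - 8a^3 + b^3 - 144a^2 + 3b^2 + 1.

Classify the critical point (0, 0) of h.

The mixed partial ∂²h/∂a∂b is 0, so the Hessian at any point is diag(h_aa, h_bb) = diag(24(3a^2 - 2a - 12), 6(b + 1)).
At (0, 0): H = diag(-288, 6).
The eigenvalues have opposite signs, so H is indefinite: a saddle point.

saddle point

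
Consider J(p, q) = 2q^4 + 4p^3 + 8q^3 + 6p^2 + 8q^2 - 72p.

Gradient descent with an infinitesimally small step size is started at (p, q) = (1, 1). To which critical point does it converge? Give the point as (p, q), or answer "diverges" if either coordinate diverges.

J is separable, so gradient descent decouples: p follows -∂J/∂p, q follows -∂J/∂q.
∂J/∂p = 12(p - 2)(p + 3); at p=1 this is -48, so p increases.
∂J/∂q = 8q(q + 1)(q + 2); at q=1 this is 48, so q decreases.
p converges to its nearest critical value 2 (a local min of the p-part); q converges to 0. The iterate converges to (2, 0).

(2, 0)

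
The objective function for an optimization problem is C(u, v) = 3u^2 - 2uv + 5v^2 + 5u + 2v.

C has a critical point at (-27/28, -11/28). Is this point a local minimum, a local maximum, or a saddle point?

The Hessian of C is constant: H = [[6, -2], [-2, 10]].
det(H) = 6·10 − (-2)² = 56.
det(H) > 0 and tr(H) = 16 > 0, so H is positive definite and the point is a local minimum.

local minimum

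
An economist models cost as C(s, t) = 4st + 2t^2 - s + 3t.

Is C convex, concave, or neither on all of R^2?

neither

C is quadratic, so its Hessian is the constant matrix H = [[0, 4], [4, 4]].
det(H) = -16, tr(H) = 4.
det(H) < 0, so H is indefinite: neither convex nor concave.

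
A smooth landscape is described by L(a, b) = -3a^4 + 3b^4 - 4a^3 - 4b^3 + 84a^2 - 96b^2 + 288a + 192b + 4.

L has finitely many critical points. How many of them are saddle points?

L separates as a function of a plus a function of b, so ∇L=0 decouples.
∂L/∂a = -12(a - 4)(a + 2)(a + 3) = 0 at a ∈ {-3, -2, 4}; ∂L/∂b = 12(b - 4)(b - 1)(b + 4) = 0 at b ∈ {-4, 1, 4}.
The Hessian is diagonal: diag(L_aa, L_bb). Second derivatives: L_aa(-3)=-84, L_aa(-2)=72, L_aa(4)=-504; L_bb(-4)=480, L_bb(1)=-180, L_bb(4)=288.
Saddle points occur where the two diagonal entries have opposite signs: (-3, -4), (-3, 4), (-2, 1), (4, -4), (4, 4). Count: 5.

5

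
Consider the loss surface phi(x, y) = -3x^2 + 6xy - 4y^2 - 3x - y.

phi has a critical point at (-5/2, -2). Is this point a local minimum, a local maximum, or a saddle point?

local maximum

The Hessian of phi is constant: H = [[-6, 6], [6, -8]].
det(H) = (-6)·(-8) − 6² = 12.
det(H) > 0 and tr(H) = -14 < 0, so H is negative definite and the point is a local maximum.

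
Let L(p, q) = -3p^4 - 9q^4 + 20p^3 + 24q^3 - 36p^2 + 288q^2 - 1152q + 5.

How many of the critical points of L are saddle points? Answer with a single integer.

L separates as a function of p plus a function of q, so ∇L=0 decouples.
∂L/∂p = -12p(p - 3)(p - 2) = 0 at p ∈ {0, 2, 3}; ∂L/∂q = -36(q - 4)(q - 2)(q + 4) = 0 at q ∈ {-4, 2, 4}.
The Hessian is diagonal: diag(L_pp, L_qq). Second derivatives: L_pp(0)=-72, L_pp(2)=24, L_pp(3)=-36; L_qq(-4)=-1728, L_qq(2)=432, L_qq(4)=-576.
Saddle points occur where the two diagonal entries have opposite signs: (0, 2), (2, -4), (2, 4), (3, 2). Count: 4.

4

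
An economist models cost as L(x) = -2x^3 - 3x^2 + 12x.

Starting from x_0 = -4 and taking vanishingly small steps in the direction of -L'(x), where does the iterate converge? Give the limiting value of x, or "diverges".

-2

L'(x) = -6(x - 1)(x + 2), so L'(-4) = -60.
Gradient descent moves in the -L' direction, i.e. x is increasing.
The nearest critical point in that direction is x = -2, where L'' = 18 > 0 (a local minimum). The iterate converges there.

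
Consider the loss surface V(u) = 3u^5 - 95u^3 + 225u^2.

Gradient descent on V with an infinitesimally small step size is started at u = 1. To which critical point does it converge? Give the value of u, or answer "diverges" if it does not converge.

0

V'(u) = 15u(u - 3)(u - 2)(u + 5), so V'(1) = 180.
Gradient descent moves in the -V' direction, i.e. u is decreasing.
The nearest critical point in that direction is u = 0, where V'' = 450 > 0 (a local minimum). The iterate converges there.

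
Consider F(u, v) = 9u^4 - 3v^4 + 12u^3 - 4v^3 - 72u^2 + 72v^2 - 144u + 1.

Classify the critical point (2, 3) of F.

The mixed partial ∂²F/∂u∂v is 0, so the Hessian at any point is diag(F_uu, F_vv) = diag(36(3u^2 + 2u - 4), 12(-3v^2 - 2v + 12)).
At (2, 3): H = diag(432, -252).
The eigenvalues have opposite signs, so H is indefinite: a saddle point.

saddle point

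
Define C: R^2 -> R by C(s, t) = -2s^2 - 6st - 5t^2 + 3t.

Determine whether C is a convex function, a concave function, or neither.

C is quadratic, so its Hessian is the constant matrix H = [[-4, -6], [-6, -10]].
det(H) = 4, tr(H) = -14.
det(H) > 0 and tr(H) < 0, so H is negative definite everywhere: concave.

concave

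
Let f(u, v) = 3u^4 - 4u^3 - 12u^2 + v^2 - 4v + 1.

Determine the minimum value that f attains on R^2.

-35

f(u,v) separates as P(u) + Q(v) + 1, so its minimum is min P + min Q + 1.
P'(u) = 12u(u - 2)(u + 1) vanishes at u ∈ {-1, 0, 2}; Q'(v) = 2v - 4 vanishes at v ∈ {2}.
Local minima of P (where P''>0): P(-1)=-5, P(2)=-32. Local minima of Q: Q(2)=-4.
So the global minimum of f is P(2) + Q(2) + 1 = -32 − 4 + 1 = -35, attained at (2, 2).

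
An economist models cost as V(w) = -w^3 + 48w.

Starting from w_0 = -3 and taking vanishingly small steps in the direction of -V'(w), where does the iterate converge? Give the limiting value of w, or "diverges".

-4

V'(w) = -3(w - 4)(w + 4), so V'(-3) = 21.
Gradient descent moves in the -V' direction, i.e. w is decreasing.
The nearest critical point in that direction is w = -4, where V'' = 24 > 0 (a local minimum). The iterate converges there.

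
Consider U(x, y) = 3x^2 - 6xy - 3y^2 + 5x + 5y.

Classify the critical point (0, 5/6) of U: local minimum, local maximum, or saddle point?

The Hessian of U is constant: H = [[6, -6], [-6, -6]].
det(H) = 6·(-6) − (-6)² = -72.
Since det(H) < 0, H is indefinite and the critical point is a saddle point.

saddle point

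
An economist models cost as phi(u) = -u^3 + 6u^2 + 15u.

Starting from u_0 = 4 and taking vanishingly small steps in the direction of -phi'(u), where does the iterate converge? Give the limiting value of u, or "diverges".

phi'(u) = -3(u - 5)(u + 1), so phi'(4) = 15.
Gradient descent moves in the -phi' direction, i.e. u is decreasing.
The nearest critical point in that direction is u = -1, where phi'' = 18 > 0 (a local minimum). The iterate converges there.

-1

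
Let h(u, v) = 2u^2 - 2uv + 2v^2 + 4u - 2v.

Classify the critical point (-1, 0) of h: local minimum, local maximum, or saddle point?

The Hessian of h is constant: H = [[4, -2], [-2, 4]].
det(H) = 4·4 − (-2)² = 12.
det(H) > 0 and tr(H) = 8 > 0, so H is positive definite and the point is a local minimum.

local minimum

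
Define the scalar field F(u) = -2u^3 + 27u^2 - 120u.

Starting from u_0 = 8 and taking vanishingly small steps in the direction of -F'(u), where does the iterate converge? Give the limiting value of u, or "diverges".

diverges

F'(u) = -6(u - 5)(u - 4), so F'(8) = -72.
Gradient descent moves in the -F' direction, i.e. u is increasing.
There is no critical point above u=8, and F' keeps the same sign, so the iterate runs off to +∞.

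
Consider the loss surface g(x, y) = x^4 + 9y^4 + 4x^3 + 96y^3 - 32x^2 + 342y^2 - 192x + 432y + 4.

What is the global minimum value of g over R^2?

-941

g(x,y) separates as P(x) + Q(y) + 4, so its minimum is min P + min Q + 4.
P'(x) = 4(x - 4)(x + 3)(x + 4) vanishes at x ∈ {-4, -3, 4}; Q'(y) = 36(y + 1)(y + 3)(y + 4) vanishes at y ∈ {-4, -3, -1}.
Local minima of P (where P''>0): P(-4)=256, P(4)=-768. Local minima of Q: Q(-4)=-96, Q(-1)=-177.
So the global minimum of g is P(4) + Q(-1) + 4 = -768 − 177 + 4 = -941, attained at (4, -1).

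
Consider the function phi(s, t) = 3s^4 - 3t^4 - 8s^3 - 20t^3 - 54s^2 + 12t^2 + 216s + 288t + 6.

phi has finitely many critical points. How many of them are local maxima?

phi separates as a function of s plus a function of t, so ∇phi=0 decouples.
∂phi/∂s = 12(s - 3)(s - 2)(s + 3) = 0 at s ∈ {-3, 2, 3}; ∂phi/∂t = -12(t - 2)(t + 3)(t + 4) = 0 at t ∈ {-4, -3, 2}.
The Hessian is diagonal: diag(phi_ss, phi_tt). Second derivatives: phi_ss(-3)=360, phi_ss(2)=-60, phi_ss(3)=72; phi_tt(-4)=-72, phi_tt(-3)=60, phi_tt(2)=-360.
Local maxima occur where both diagonal entries negative: (2, -4), (2, 2). Count: 2.

2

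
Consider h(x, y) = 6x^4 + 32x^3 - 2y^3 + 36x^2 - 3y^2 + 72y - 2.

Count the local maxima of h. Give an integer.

h separates as a function of x plus a function of y, so ∇h=0 decouples.
∂h/∂x = 24x(x + 1)(x + 3) = 0 at x ∈ {-3, -1, 0}; ∂h/∂y = -6(y - 3)(y + 4) = 0 at y ∈ {-4, 3}.
The Hessian is diagonal: diag(h_xx, h_yy). Second derivatives: h_xx(-3)=144, h_xx(-1)=-48, h_xx(0)=72; h_yy(-4)=42, h_yy(3)=-42.
Local maxima occur where both diagonal entries negative: (-1, 3). Count: 1.

1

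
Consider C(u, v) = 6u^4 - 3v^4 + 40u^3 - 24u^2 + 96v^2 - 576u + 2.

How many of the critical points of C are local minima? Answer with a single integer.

C separates as a function of u plus a function of v, so ∇C=0 decouples.
∂C/∂u = 24(u - 2)(u + 3)(u + 4) = 0 at u ∈ {-4, -3, 2}; ∂C/∂v = -12v(v - 4)(v + 4) = 0 at v ∈ {-4, 0, 4}.
The Hessian is diagonal: diag(C_uu, C_vv). Second derivatives: C_uu(-4)=144, C_uu(-3)=-120, C_uu(2)=720; C_vv(-4)=-384, C_vv(0)=192, C_vv(4)=-384.
Local minima occur where both diagonal entries positive: (-4, 0), (2, 0). Count: 2.

2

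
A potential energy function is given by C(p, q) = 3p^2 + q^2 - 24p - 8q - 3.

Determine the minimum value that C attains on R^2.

C(p,q) separates as A(p) + B(q) − 3, so its minimum is min A + min B − 3.
A'(p) = 6p - 24 vanishes at p ∈ {4}; B'(q) = 2q - 8 vanishes at q ∈ {4}.
Local minima of A (where A''>0): A(4)=-48. Local minima of B: B(4)=-16.
So the global minimum of C is A(4) + B(4) − 3 = -48 − 16 − 3 = -67, attained at (4, 4).

-67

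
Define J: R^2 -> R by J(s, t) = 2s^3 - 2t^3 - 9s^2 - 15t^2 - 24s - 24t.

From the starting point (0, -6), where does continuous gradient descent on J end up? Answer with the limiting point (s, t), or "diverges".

J is separable, so gradient descent decouples: s follows -∂J/∂s, t follows -∂J/∂t.
∂J/∂s = 6(s - 4)(s + 1); at s=0 this is -24, so s increases.
∂J/∂t = -6(t + 1)(t + 4); at t=-6 this is -60, so t increases.
s converges to its nearest critical value 4 (a local min of the s-part); t converges to -4. The iterate converges to (4, -4).

(4, -4)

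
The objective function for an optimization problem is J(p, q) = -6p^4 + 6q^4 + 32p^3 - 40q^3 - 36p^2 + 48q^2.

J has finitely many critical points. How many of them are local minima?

2

J separates as a function of p plus a function of q, so ∇J=0 decouples.
∂J/∂p = -24p(p - 3)(p - 1) = 0 at p ∈ {0, 1, 3}; ∂J/∂q = 24q(q - 4)(q - 1) = 0 at q ∈ {0, 1, 4}.
The Hessian is diagonal: diag(J_pp, J_qq). Second derivatives: J_pp(0)=-72, J_pp(1)=48, J_pp(3)=-144; J_qq(0)=96, J_qq(1)=-72, J_qq(4)=288.
Local minima occur where both diagonal entries positive: (1, 0), (1, 4). Count: 2.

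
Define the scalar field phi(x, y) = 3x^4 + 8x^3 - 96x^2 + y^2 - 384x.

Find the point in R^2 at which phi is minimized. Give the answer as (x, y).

(4, 0)

phi(x,y) separates as P(x) + Q(y), so its minimum is min P + min Q.
P'(x) = 12(x - 4)(x + 2)(x + 4) vanishes at x ∈ {-4, -2, 4}; Q'(y) = 2y vanishes at y ∈ {0}.
Local minima of P (where P''>0): P(-4)=256, P(4)=-1792. Local minima of Q: Q(0)=0.
So the global minimum of phi is P(4) + Q(0) = -1792 + 0 = -1792, attained at (4, 0).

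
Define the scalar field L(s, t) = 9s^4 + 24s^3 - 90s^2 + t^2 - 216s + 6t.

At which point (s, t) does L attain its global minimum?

L(s,t) separates as P(s) + Q(t), so its minimum is min P + min Q.
P'(s) = 36(s - 2)(s + 1)(s + 3) vanishes at s ∈ {-3, -1, 2}; Q'(t) = 2(t + 3) vanishes at t ∈ {-3}.
Local minima of P (where P''>0): P(-3)=-81, P(2)=-456. Local minima of Q: Q(-3)=-9.
So the global minimum of L is P(2) + Q(-3) = -456 − 9 = -465, attained at (2, -3).

(2, -3)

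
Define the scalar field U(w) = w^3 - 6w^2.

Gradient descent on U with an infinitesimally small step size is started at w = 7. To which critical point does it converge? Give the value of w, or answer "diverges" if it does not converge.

4

U'(w) = 3w(w - 4), so U'(7) = 63.
Gradient descent moves in the -U' direction, i.e. w is decreasing.
The nearest critical point in that direction is w = 4, where U'' = 12 > 0 (a local minimum). The iterate converges there.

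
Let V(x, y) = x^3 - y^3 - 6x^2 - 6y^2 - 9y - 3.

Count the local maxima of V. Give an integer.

V separates as a function of x plus a function of y, so ∇V=0 decouples.
∂V/∂x = 3x(x - 4) = 0 at x ∈ {0, 4}; ∂V/∂y = -3(y + 1)(y + 3) = 0 at y ∈ {-3, -1}.
The Hessian is diagonal: diag(V_xx, V_yy). Second derivatives: V_xx(0)=-12, V_xx(4)=12; V_yy(-3)=6, V_yy(-1)=-6.
Local maxima occur where both diagonal entries negative: (0, -1). Count: 1.

1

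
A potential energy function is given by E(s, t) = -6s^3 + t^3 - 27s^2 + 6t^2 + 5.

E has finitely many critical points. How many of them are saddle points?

2

E separates as a function of s plus a function of t, so ∇E=0 decouples.
∂E/∂s = -18s(s + 3) = 0 at s ∈ {-3, 0}; ∂E/∂t = 3t(t + 4) = 0 at t ∈ {-4, 0}.
The Hessian is diagonal: diag(E_ss, E_tt). Second derivatives: E_ss(-3)=54, E_ss(0)=-54; E_tt(-4)=-12, E_tt(0)=12.
Saddle points occur where the two diagonal entries have opposite signs: (-3, -4), (0, 0). Count: 2.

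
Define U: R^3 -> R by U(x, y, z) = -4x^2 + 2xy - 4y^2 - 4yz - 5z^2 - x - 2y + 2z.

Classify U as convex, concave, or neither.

U is quadratic, so its Hessian is the constant matrix H = [[-8, 2, 0], [2, -8, -4], [0, -4, -10]].
Leading principal minors: -8, 60, -472.
Signs alternate −, +, − ⇒ H ≺ 0 ⇒ concave.

concave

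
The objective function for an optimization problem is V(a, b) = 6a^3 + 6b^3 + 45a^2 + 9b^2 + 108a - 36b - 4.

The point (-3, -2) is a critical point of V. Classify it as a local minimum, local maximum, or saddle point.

local maximum

The mixed partial ∂²V/∂a∂b is 0, so the Hessian at any point is diag(V_aa, V_bb) = diag(18(2a + 5), 18(2b + 1)).
At (-3, -2): H = diag(-18, -54).
Both eigenvalues are negative, so H is negative definite: a local maximum.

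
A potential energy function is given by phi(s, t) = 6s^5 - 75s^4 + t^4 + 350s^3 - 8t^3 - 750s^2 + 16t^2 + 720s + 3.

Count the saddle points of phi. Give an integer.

6

phi separates as a function of s plus a function of t, so ∇phi=0 decouples.
∂phi/∂s = 30(s - 4)(s - 3)(s - 2)(s - 1) = 0 at s ∈ {1, 2, 3, 4}; ∂phi/∂t = 4t(t - 4)(t - 2) = 0 at t ∈ {0, 2, 4}.
The Hessian is diagonal: diag(phi_ss, phi_tt). Second derivatives: phi_ss(1)=-180, phi_ss(2)=60, phi_ss(3)=-60, phi_ss(4)=180; phi_tt(0)=32, phi_tt(2)=-16, phi_tt(4)=32.
Saddle points occur where the two diagonal entries have opposite signs: (1, 0), (1, 4), (2, 2), (3, 0), (3, 4), (4, 2). Count: 6.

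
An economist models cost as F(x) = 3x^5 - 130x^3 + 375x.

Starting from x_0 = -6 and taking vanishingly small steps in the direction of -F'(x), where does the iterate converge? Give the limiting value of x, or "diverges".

diverges

F'(x) = 15(x - 5)(x - 1)(x + 1)(x + 5), so F'(-6) = 5775.
Gradient descent moves in the -F' direction, i.e. x is decreasing.
There is no critical point below x=-6, and F' keeps the same sign, so the iterate runs off to −∞.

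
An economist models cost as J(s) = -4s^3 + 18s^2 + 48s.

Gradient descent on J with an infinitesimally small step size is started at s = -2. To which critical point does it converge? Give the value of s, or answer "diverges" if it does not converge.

-1

J'(s) = -12(s - 4)(s + 1), so J'(-2) = -72.
Gradient descent moves in the -J' direction, i.e. s is increasing.
The nearest critical point in that direction is s = -1, where J'' = 60 > 0 (a local minimum). The iterate converges there.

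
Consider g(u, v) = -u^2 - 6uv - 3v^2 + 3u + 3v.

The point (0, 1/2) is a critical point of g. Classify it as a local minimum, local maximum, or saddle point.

The Hessian of g is constant: H = [[-2, -6], [-6, -6]].
det(H) = (-2)·(-6) − (-6)² = -24.
Since det(H) < 0, H is indefinite and the critical point is a saddle point.

saddle point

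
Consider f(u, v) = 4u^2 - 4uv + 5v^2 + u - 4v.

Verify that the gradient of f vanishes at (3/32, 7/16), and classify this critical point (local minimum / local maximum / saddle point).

∇f = (8u - 4v + 1, -4u + 10v - 4); substituting (3/32, 7/16) gives ∇f = (0, 0), so (3/32, 7/16) is indeed a critical point.
The Hessian of f is constant: H = [[8, -4], [-4, 10]].
det(H) = 8·10 − (-4)² = 64.
det(H) > 0 and tr(H) = 18 > 0, so H is positive definite and the point is a local minimum.

local minimum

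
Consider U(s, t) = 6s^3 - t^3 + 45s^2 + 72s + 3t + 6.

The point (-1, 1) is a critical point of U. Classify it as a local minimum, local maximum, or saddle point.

The mixed partial ∂²U/∂s∂t is 0, so the Hessian at any point is diag(U_ss, U_tt) = diag(18(2s + 5), -6t).
At (-1, 1): H = diag(54, -6).
The eigenvalues have opposite signs, so H is indefinite: a saddle point.

saddle point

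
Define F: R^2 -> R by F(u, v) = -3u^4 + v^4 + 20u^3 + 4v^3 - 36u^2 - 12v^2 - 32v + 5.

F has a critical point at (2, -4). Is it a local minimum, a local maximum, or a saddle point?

The mixed partial ∂²F/∂u∂v is 0, so the Hessian at any point is diag(F_uu, F_vv) = diag(12(-3u^2 + 10u - 6), 12(v^2 + 2v - 2)).
At (2, -4): H = diag(24, 72).
Both eigenvalues are positive, so H is positive definite: a local minimum.

local minimum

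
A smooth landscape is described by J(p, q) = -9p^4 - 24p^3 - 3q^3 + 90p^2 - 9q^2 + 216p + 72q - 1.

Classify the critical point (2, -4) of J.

The mixed partial ∂²J/∂p∂q is 0, so the Hessian at any point is diag(J_pp, J_qq) = diag(36(-3p^2 - 4p + 5), -18(q + 1)).
At (2, -4): H = diag(-540, 54).
The eigenvalues have opposite signs, so H is indefinite: a saddle point.

saddle point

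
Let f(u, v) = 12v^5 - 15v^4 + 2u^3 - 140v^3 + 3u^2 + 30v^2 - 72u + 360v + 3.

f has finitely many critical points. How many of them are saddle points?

f separates as a function of u plus a function of v, so ∇f=0 decouples.
∂f/∂u = 6(u - 3)(u + 4) = 0 at u ∈ {-4, 3}; ∂f/∂v = 60(v - 3)(v - 1)(v + 1)(v + 2) = 0 at v ∈ {-2, -1, 1, 3}.
The Hessian is diagonal: diag(f_uu, f_vv). Second derivatives: f_uu(-4)=-42, f_uu(3)=42; f_vv(-2)=-900, f_vv(-1)=480, f_vv(1)=-720, f_vv(3)=2400.
Saddle points occur where the two diagonal entries have opposite signs: (-4, -1), (-4, 3), (3, -2), (3, 1). Count: 4.

4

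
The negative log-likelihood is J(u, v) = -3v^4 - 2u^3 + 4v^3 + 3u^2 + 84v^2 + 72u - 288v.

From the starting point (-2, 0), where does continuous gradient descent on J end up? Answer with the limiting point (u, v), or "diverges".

(-3, 2)

J is separable, so gradient descent decouples: u follows -∂J/∂u, v follows -∂J/∂v.
∂J/∂u = -6(u - 4)(u + 3); at u=-2 this is 36, so u decreases.
∂J/∂v = -12(v - 3)(v - 2)(v + 4); at v=0 this is -288, so v increases.
u converges to its nearest critical value -3 (a local min of the u-part); v converges to 2. The iterate converges to (-3, 2).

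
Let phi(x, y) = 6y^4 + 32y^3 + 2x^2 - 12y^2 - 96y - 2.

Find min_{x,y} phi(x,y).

phi(x,y) separates as P(x) + Q(y) − 2, so its minimum is min P + min Q − 2.
P'(x) = 4x vanishes at x ∈ {0}; Q'(y) = 24(y - 1)(y + 1)(y + 4) vanishes at y ∈ {-4, -1, 1}.
Local minima of P (where P''>0): P(0)=0. Local minima of Q: Q(-4)=-320, Q(1)=-70.
So the global minimum of phi is P(0) + Q(-4) − 2 = 0 − 320 − 2 = -322, attained at (0, -4).

-322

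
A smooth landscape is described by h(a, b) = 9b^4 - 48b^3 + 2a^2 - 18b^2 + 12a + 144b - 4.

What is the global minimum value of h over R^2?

h(a,b) separates as P(a) + Q(b) − 4, so its minimum is min P + min Q − 4.
P'(a) = 4a + 12 vanishes at a ∈ {-3}; Q'(b) = 36(b - 4)(b - 1)(b + 1) vanishes at b ∈ {-1, 1, 4}.
Local minima of P (where P''>0): P(-3)=-18. Local minima of Q: Q(-1)=-105, Q(4)=-480.
So the global minimum of h is P(-3) + Q(4) − 4 = -18 − 480 − 4 = -502, attained at (-3, 4).

-502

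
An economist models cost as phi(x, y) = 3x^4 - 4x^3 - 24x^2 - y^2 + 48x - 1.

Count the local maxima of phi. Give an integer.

1

phi separates as a function of x plus a function of y, so ∇phi=0 decouples.
∂phi/∂x = 12(x - 2)(x - 1)(x + 2) = 0 at x ∈ {-2, 1, 2}; ∂phi/∂y = -2y = 0 at y ∈ {0}.
The Hessian is diagonal: diag(phi_xx, phi_yy). Second derivatives: phi_xx(-2)=144, phi_xx(1)=-36, phi_xx(2)=48; phi_yy(0)=-2.
Local maxima occur where both diagonal entries negative: (1, 0). Count: 1.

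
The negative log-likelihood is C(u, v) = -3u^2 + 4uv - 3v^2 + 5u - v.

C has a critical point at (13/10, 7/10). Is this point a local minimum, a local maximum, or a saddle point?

local maximum

The Hessian of C is constant: H = [[-6, 4], [4, -6]].
det(H) = (-6)·(-6) − 4² = 20.
det(H) > 0 and tr(H) = -12 < 0, so H is negative definite and the point is a local maximum.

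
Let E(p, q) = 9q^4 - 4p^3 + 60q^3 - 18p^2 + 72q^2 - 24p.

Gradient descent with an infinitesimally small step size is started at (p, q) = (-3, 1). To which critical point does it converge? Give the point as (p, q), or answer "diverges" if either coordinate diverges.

(-2, 0)

E is separable, so gradient descent decouples: p follows -∂E/∂p, q follows -∂E/∂q.
∂E/∂p = -12(p + 1)(p + 2); at p=-3 this is -24, so p increases.
∂E/∂q = 36q(q + 1)(q + 4); at q=1 this is 360, so q decreases.
p converges to its nearest critical value -2 (a local min of the p-part); q converges to 0. The iterate converges to (-2, 0).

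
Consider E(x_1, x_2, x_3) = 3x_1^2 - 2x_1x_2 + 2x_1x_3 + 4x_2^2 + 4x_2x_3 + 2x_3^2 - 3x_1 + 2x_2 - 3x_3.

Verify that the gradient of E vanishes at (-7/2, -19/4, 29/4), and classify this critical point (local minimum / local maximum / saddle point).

local minimum

∇E = (6x_1 - 2x_2 + 2x_3 - 3, -2x_1 + 8x_2 + 4x_3 + 2, 2x_1 + 4x_2 + 4x_3 - 3); substituting (-7/2, -19/4, 29/4) gives ∇E = (0, 0, 0), so (-7/2, -19/4, 29/4) is indeed a critical point.
The Hessian is constant: H = [[6, -2, 2], [-2, 8, 4], [2, 4, 4]].
Leading principal minors: Δ₁ = 6, Δ₂ = 44, Δ₃ = 16.
All leading minors are positive, so H is positive definite: a local minimum.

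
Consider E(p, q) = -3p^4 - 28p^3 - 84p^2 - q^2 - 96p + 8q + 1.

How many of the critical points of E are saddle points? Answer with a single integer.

1

E separates as a function of p plus a function of q, so ∇E=0 decouples.
∂E/∂p = -12(p + 1)(p + 2)(p + 4) = 0 at p ∈ {-4, -2, -1}; ∂E/∂q = -2(q - 4) = 0 at q ∈ {4}.
The Hessian is diagonal: diag(E_pp, E_qq). Second derivatives: E_pp(-4)=-72, E_pp(-2)=24, E_pp(-1)=-36; E_qq(4)=-2.
Saddle points occur where the two diagonal entries have opposite signs: (-2, 4). Count: 1.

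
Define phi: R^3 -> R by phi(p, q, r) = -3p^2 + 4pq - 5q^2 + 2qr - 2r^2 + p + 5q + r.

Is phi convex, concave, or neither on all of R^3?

concave

phi is quadratic, so its Hessian is the constant matrix H = [[-6, 4, 0], [4, -10, 2], [0, 2, -4]].
Leading principal minors: -6, 44, -152.
Signs alternate −, +, − ⇒ H ≺ 0 ⇒ concave.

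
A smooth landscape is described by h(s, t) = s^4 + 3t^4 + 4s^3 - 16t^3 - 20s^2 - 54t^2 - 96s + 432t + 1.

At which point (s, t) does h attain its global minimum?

h(s,t) separates as P(s) + Q(t) + 1, so its minimum is min P + min Q + 1.
P'(s) = 4(s - 3)(s + 2)(s + 4) vanishes at s ∈ {-4, -2, 3}; Q'(t) = 12(t - 4)(t - 3)(t + 3) vanishes at t ∈ {-3, 3, 4}.
Local minima of P (where P''>0): P(-4)=64, P(3)=-279. Local minima of Q: Q(-3)=-1107, Q(4)=608.
So the global minimum of h is P(3) + Q(-3) + 1 = -279 − 1107 + 1 = -1385, attained at (3, -3).

(3, -3)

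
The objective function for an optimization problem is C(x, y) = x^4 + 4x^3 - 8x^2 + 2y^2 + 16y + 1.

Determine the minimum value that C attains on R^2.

-159

C(x,y) separates as P(x) + Q(y) + 1, so its minimum is min P + min Q + 1.
P'(x) = 4x(x - 1)(x + 4) vanishes at x ∈ {-4, 0, 1}; Q'(y) = 4y + 16 vanishes at y ∈ {-4}.
Local minima of P (where P''>0): P(-4)=-128, P(1)=-3. Local minima of Q: Q(-4)=-32.
So the global minimum of C is P(-4) + Q(-4) + 1 = -128 − 32 + 1 = -159, attained at (-4, -4).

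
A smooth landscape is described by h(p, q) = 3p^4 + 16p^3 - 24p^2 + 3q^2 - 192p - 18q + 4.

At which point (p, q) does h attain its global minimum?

(2, 3)

h(p,q) separates as A(p) + B(q) + 4, so its minimum is min A + min B + 4.
A'(p) = 12(p - 2)(p + 2)(p + 4) vanishes at p ∈ {-4, -2, 2}; B'(q) = 6q - 18 vanishes at q ∈ {3}.
Local minima of A (where A''>0): A(-4)=128, A(2)=-304. Local minima of B: B(3)=-27.
So the global minimum of h is A(2) + B(3) + 4 = -304 − 27 + 4 = -327, attained at (2, 3).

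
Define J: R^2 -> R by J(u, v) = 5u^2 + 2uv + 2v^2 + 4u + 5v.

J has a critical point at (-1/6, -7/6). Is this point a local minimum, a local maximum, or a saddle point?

The Hessian of J is constant: H = [[10, 2], [2, 4]].
det(H) = 10·4 − 2² = 36.
det(H) > 0 and tr(H) = 14 > 0, so H is positive definite and the point is a local minimum.

local minimum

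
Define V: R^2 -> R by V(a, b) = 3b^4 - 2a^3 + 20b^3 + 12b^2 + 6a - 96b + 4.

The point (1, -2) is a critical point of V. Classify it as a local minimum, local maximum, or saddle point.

local maximum

The mixed partial ∂²V/∂a∂b is 0, so the Hessian at any point is diag(V_aa, V_bb) = diag(-12a, 12(3b^2 + 10b + 2)).
At (1, -2): H = diag(-12, -72).
Both eigenvalues are negative, so H is negative definite: a local maximum.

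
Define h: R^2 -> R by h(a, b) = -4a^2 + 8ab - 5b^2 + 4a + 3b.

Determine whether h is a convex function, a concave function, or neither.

concave

h is quadratic, so its Hessian is the constant matrix H = [[-8, 8], [8, -10]].
det(H) = 16, tr(H) = -18.
det(H) > 0 and tr(H) < 0, so H is negative definite everywhere: concave.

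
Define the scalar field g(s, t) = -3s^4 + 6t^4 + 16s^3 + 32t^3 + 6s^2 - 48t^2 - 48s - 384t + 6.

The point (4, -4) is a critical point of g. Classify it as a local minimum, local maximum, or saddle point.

The mixed partial ∂²g/∂s∂t is 0, so the Hessian at any point is diag(g_ss, g_tt) = diag(12(-3s^2 + 8s + 1), 24(3t^2 + 8t - 4)).
At (4, -4): H = diag(-180, 288).
The eigenvalues have opposite signs, so H is indefinite: a saddle point.

saddle point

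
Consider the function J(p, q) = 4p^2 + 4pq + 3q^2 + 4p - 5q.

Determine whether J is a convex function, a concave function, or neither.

J is quadratic, so its Hessian is the constant matrix H = [[8, 4], [4, 6]].
det(H) = 32, tr(H) = 14.
det(H) > 0 and tr(H) > 0, so H is positive definite everywhere: convex.

convex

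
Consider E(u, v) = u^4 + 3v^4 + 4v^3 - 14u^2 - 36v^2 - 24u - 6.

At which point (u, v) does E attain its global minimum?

E(u,v) separates as P(u) + Q(v) − 6, so its minimum is min P + min Q − 6.
P'(u) = 4(u - 3)(u + 1)(u + 2) vanishes at u ∈ {-2, -1, 3}; Q'(v) = 12v(v - 2)(v + 3) vanishes at v ∈ {-3, 0, 2}.
Local minima of P (where P''>0): P(-2)=8, P(3)=-117. Local minima of Q: Q(-3)=-189, Q(2)=-64.
So the global minimum of E is P(3) + Q(-3) − 6 = -117 − 189 − 6 = -312, attained at (3, -3).

(3, -3)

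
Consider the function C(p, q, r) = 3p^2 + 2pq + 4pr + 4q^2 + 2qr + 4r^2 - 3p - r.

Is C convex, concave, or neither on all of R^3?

C is quadratic, so its Hessian is the constant matrix H = [[6, 2, 4], [2, 8, 2], [4, 2, 8]].
Leading principal minors: 6, 44, 232.
All positive ⇒ H ≻ 0 ⇒ convex.

convex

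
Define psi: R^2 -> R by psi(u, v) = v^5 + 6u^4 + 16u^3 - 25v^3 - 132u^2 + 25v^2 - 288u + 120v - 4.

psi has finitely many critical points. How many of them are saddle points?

psi separates as a function of u plus a function of v, so ∇psi=0 decouples.
∂psi/∂u = 24(u - 3)(u + 1)(u + 4) = 0 at u ∈ {-4, -1, 3}; ∂psi/∂v = 5(v - 3)(v - 2)(v + 1)(v + 4) = 0 at v ∈ {-4, -1, 2, 3}.
The Hessian is diagonal: diag(psi_uu, psi_vv). Second derivatives: psi_uu(-4)=504, psi_uu(-1)=-288, psi_uu(3)=672; psi_vv(-4)=-630, psi_vv(-1)=180, psi_vv(2)=-90, psi_vv(3)=140.
Saddle points occur where the two diagonal entries have opposite signs: (-4, -4), (-4, 2), (-1, -1), (-1, 3), (3, -4), (3, 2). Count: 6.

6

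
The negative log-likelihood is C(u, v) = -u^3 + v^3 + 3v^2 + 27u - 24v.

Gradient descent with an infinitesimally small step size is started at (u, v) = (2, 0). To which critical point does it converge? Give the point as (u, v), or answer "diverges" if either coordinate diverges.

(-3, 2)

C is separable, so gradient descent decouples: u follows -∂C/∂u, v follows -∂C/∂v.
∂C/∂u = -3(u - 3)(u + 3); at u=2 this is 15, so u decreases.
∂C/∂v = 3(v - 2)(v + 4); at v=0 this is -24, so v increases.
u converges to its nearest critical value -3 (a local min of the u-part); v converges to 2. The iterate converges to (-3, 2).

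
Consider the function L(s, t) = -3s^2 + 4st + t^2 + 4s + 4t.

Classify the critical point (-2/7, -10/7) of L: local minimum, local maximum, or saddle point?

The Hessian of L is constant: H = [[-6, 4], [4, 2]].
det(H) = (-6)·2 − 4² = -28.
Since det(H) < 0, H is indefinite and the critical point is a saddle point.

saddle point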